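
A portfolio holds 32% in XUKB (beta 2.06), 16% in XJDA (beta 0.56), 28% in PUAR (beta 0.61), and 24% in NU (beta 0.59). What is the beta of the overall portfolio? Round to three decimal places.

1.061

β_P = Σ w_i β_i = 0.32×2.06 + 0.16×0.56 + 0.28×0.61 + 0.24×0.59 = 1.0612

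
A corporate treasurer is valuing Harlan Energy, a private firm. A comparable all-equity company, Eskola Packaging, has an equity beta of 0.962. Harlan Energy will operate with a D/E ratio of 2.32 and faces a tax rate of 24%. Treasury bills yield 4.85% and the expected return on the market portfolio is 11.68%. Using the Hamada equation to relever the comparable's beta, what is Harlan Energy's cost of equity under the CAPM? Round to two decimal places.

β_L = β_U × [1 + (1 − t)(D/E)] = 0.962 × [1 + (1 − 0.24) × 2.32]
    = 0.962 × [1 + 0.76 × 2.32] = 0.962 × 2.7632 = 2.6582
MRP = 11.68% − 4.85% = 6.83%
E(R) = R_f + β_L × MRP = 4.85% + 2.6582 × 6.83% = 23.01%

23.01%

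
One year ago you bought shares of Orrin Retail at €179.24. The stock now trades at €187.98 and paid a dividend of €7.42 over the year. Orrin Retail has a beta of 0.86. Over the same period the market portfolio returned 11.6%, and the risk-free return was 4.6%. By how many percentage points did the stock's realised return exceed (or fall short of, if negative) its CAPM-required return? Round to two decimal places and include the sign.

-1.60%

Realised HPR = (P1 + D1 − P0) / P0 = (187.98 + 7.42 − 179.24) / 179.24 = 16.16 / 179.24 = 9.0158%
MRP = 11.6% − 4.6% = 7.00%
CAPM required = R_f + β·MRP = 4.6% + 0.86 × 7.0% = 10.6200%
α = realised − required = 9.0158% − 10.6200% = -1.60%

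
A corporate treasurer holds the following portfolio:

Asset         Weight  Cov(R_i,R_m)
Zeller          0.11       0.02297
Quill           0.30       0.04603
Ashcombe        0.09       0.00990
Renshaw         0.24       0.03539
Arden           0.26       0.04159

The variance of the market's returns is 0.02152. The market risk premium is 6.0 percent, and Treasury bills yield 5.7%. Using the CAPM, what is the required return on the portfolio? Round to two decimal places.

15.89%

β_Zeller = 0.02297 / 0.02152 = 1.0674
β_Quill = 0.04603 / 0.02152 = 2.1389
β_Ashcombe = 0.00990 / 0.02152 = 0.4600
β_Renshaw = 0.03539 / 0.02152 = 1.6445
β_Arden = 0.04159 / 0.02152 = 1.9326
β_P = Σ w_i β_i = 0.11×1.0674 + 0.30×2.1389 + 0.09×0.4600 + 0.24×1.6445 + 0.26×1.9326 = 1.6976
E(R_P) = R_f + β_P × MRP = 5.7% + 1.6976 × 6.0% = 15.89%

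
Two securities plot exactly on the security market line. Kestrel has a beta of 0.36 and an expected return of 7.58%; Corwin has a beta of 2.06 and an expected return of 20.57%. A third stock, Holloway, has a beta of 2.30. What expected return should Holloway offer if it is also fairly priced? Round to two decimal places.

22.40%

MRP (SML slope) = (20.57% − 7.58%) / (2.06 − 0.36) = 12.99% / 1.70 = 7.6412%
R_f (intercept) = 7.58% − 0.36 × 7.6412% = 4.8292%
E(R_Holloway) = R_f + β × MRP = 4.8292% + 2.30 × 7.6412% = 22.40%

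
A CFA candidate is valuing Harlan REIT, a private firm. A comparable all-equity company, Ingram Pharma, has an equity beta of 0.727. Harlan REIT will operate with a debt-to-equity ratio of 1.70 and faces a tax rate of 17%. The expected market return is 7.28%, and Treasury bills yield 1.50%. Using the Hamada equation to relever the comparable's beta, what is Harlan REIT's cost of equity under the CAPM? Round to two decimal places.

β_L = β_U × [1 + (1 − t)(D/E)] = 0.727 × [1 + (1 − 0.17) × 1.70]
    = 0.727 × [1 + 0.83 × 1.70] = 0.727 × 2.4110 = 1.7528
MRP = 7.28% − 1.50% = 5.78%
E(R) = R_f + β_L × MRP = 1.50% + 1.7528 × 5.78% = 11.63%

11.63%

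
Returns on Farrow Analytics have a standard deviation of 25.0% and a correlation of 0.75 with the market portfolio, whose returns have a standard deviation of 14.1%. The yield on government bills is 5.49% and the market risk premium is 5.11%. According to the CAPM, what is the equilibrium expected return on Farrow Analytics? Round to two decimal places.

β = ρ × σ_i / σ_m = 0.75 × 25.0% / 14.1% = 1.3298
E(R) = 5.49% + 1.3298 × 5.11% = 12.29%

12.29%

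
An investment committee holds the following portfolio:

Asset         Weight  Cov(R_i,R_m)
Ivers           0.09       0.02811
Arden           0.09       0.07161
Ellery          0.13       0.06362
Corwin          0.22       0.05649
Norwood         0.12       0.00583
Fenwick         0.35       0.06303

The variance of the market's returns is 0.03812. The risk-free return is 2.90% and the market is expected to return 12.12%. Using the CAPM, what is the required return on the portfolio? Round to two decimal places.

15.58%

β_Ivers = 0.02811 / 0.03812 = 0.7374
β_Arden = 0.07161 / 0.03812 = 1.8785
β_Ellery = 0.06362 / 0.03812 = 1.6689
β_Corwin = 0.05649 / 0.03812 = 1.4819
β_Norwood = 0.00583 / 0.03812 = 0.1529
β_Fenwick = 0.06303 / 0.03812 = 1.6535
β_P = Σ w_i β_i = 0.09×0.7374 + 0.09×1.8785 + 0.13×1.6689 + 0.22×1.4819 + 0.12×0.1529 + 0.35×1.6535 = 1.3755
MRP = 12.12% − 2.90% = 9.22%
E(R_P) = R_f + β_P × MRP = 2.90% + 1.3755 × 9.22% = 15.58%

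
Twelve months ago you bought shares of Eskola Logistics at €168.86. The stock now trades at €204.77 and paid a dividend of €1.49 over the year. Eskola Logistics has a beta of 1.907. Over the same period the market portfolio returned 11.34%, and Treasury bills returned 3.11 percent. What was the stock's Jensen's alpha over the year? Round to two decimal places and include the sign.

+3.34%

Realised HPR = (P1 + D1 − P0) / P0 = (204.77 + 1.49 − 168.86) / 168.86 = 37.40 / 168.86 = 22.1485%
MRP = 11.34% − 3.11% = 8.23%
CAPM required = R_f + β·MRP = 3.11% + 1.907 × 8.23% = 18.80461%
α = realised − required = 22.1485% − 18.80461% = +3.34%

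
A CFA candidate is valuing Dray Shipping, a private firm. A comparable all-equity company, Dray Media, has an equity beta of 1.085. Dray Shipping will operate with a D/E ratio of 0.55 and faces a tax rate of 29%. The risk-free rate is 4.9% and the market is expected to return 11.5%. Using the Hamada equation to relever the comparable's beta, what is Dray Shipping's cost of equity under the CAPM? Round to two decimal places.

β_L = β_U × [1 + (1 − t)(D/E)] = 1.085 × [1 + (1 − 0.29) × 0.55]
    = 1.085 × [1 + 0.71 × 0.55] = 1.085 × 1.3905 = 1.5087
MRP = 11.5% − 4.9% = 6.60%
E(R) = R_f + β_L × MRP = 4.9% + 1.5087 × 6.6% = 14.86%

14.86%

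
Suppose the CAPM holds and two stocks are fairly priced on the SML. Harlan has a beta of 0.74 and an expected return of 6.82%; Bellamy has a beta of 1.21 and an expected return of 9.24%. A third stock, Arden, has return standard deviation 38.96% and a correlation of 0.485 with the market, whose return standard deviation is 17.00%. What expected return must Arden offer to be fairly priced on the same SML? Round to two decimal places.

8.73%

MRP = (9.24% − 6.82%) / (1.21 − 0.74) = 5.1489%
R_f = 6.82% − 0.74 × 5.1489% = 3.0098%
β_Arden = ρ·σ_i/σ_m = 0.485 × 38.96 / 17.00 = 1.1115
E(R_Arden) = R_f + β × MRP = 3.0098% + 1.1115 × 5.1489% = 8.73%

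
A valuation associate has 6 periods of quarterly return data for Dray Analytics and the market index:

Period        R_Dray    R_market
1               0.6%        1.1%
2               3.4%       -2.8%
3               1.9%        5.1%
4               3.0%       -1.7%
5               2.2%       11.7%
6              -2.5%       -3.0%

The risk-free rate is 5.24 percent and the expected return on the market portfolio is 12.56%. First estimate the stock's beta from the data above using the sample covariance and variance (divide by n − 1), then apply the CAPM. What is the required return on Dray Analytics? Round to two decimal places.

Mean R_i = (0.6 + 3.4 + 1.9 + 3.0 + 2.2 − 2.5) / 6 = 1.4333%
Mean R_m = (1.1 − 2.8 + 5.1 − 1.7 + 11.7 − 3.0) / 6 = 1.7333%
Σ(R_i − R̄_i)(R_m − R̄_m) = 14.0633  ⇒  Cov = 14.0633 / 5 = 2.8127
Σ(R_m − R̄_m)² = 165.8133  ⇒  Var(R_m) = 165.8133 / 5 = 33.1627
β = Cov / Var(R_m) = 2.8127 / 33.1627 = 0.0848
MRP = 12.56% − 5.24% = 7.32%
E(R) = R_f + β × MRP = 5.24% + 0.0848 × 7.32% = 5.86%

5.86%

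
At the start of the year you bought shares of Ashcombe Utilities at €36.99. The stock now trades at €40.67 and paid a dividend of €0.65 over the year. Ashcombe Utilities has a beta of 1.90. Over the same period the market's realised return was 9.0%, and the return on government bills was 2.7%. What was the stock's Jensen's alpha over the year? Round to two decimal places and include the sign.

-2.96%

Realised HPR = (P1 + D1 − P0) / P0 = (40.67 + 0.65 − 36.99) / 36.99 = 4.33 / 36.99 = 11.7059%
MRP = 9.0% − 2.7% = 6.30%
CAPM required = R_f + β·MRP = 2.7% + 1.90 × 6.3% = 14.6700%
α = realised − required = 11.7059% − 14.6700% = -2.96%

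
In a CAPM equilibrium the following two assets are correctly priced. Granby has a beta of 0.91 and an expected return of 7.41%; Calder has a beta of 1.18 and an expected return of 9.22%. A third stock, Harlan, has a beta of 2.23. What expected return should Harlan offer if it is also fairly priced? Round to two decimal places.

16.26%

MRP (SML slope) = (9.22% − 7.41%) / (1.18 − 0.91) = 1.81% / 0.27 = 6.7037%
R_f (intercept) = 7.41% − 0.91 × 6.7037% = 1.3096%
E(R_Harlan) = R_f + β × MRP = 1.3096% + 2.23 × 6.7037% = 16.26%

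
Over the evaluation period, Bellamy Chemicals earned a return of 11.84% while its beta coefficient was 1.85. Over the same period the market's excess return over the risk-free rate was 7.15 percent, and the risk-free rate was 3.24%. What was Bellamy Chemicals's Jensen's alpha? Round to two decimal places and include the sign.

CAPM benchmark = R_f + β(R_m − R_f) = 3.24% + 1.85 × 7.15% = 16.4675%
α = actual − benchmark = 11.84% − 16.4675% = -4.63%

-4.63%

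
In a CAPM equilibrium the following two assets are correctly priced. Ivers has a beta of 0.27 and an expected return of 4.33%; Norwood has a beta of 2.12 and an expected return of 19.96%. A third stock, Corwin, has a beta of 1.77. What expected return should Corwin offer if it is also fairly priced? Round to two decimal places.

MRP (SML slope) = (19.96% − 4.33%) / (2.12 − 0.27) = 15.63% / 1.85 = 8.4486%
R_f (intercept) = 4.33% − 0.27 × 8.4486% = 2.0489%
E(R_Corwin) = R_f + β × MRP = 2.0489% + 1.77 × 8.4486% = 17.00%

17.00%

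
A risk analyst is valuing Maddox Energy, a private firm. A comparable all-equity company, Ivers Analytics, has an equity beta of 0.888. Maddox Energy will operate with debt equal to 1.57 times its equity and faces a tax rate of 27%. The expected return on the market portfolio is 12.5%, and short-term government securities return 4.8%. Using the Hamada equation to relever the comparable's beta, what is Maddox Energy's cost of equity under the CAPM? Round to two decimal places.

β_L = β_U × [1 + (1 − t)(D/E)] = 0.888 × [1 + (1 − 0.27) × 1.57]
    = 0.888 × [1 + 0.73 × 1.57] = 0.888 × 2.1461 = 1.9057
MRP = 12.5% − 4.8% = 7.70%
E(R) = R_f + β_L × MRP = 4.8% + 1.9057 × 7.7% = 19.47%

19.47%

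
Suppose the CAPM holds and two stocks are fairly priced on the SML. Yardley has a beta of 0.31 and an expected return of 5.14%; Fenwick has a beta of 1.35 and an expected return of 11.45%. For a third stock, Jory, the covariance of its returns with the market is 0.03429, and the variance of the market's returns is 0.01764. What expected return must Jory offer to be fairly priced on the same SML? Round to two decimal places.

15.05%

MRP = (11.45% − 5.14%) / (1.35 − 0.31) = 6.0673%
R_f = 5.14% − 0.31 × 6.0673% = 3.2591%
β_Jory = Cov / Var(R_m) = 0.03429 / 0.01764 = 1.9439
E(R_Jory) = R_f + β × MRP = 3.2591% + 1.9439 × 6.0673% = 15.05%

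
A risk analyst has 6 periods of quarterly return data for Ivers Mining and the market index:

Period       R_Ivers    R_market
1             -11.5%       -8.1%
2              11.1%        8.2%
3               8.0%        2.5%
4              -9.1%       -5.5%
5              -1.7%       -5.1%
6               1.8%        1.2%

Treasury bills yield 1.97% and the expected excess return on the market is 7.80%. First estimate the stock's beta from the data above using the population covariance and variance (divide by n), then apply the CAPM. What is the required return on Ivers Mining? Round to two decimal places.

12.84%

Mean R_i = (-11.5 + 11.1 + 8.0 − 9.1 − 1.7 + 1.8) / 6 = -0.2333%
Mean R_m = (-8.1 + 8.2 + 2.5 − 5.5 − 5.1 + 1.2) / 6 = -1.1333%
Σ(R_i − R̄_i)(R_m − R̄_m) = 263.4633  ⇒  Cov = 263.4633 / 6 = 43.9106
Σ(R_m − R̄_m)² = 189.0933  ⇒  Var(R_m) = 189.0933 / 6 = 31.5156
β = Cov / Var(R_m) = 43.9106 / 31.5156 = 1.3933
E(R) = R_f + β × MRP = 1.97% + 1.3933 × 7.80% = 12.84%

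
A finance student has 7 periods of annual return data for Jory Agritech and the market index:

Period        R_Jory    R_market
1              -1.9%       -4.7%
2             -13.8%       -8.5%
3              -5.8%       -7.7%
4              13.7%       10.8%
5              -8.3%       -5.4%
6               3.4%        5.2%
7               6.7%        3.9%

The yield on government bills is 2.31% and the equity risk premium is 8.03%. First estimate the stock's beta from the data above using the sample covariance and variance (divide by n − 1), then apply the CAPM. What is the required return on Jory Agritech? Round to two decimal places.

Mean R_i = (-1.9 − 13.8 − 5.8 + 13.7 − 8.3 + 3.4 + 6.7) / 7 = -0.8571%
Mean R_m = (-4.7 − 8.5 − 7.7 + 10.8 − 5.4 + 5.2 + 3.9) / 7 = -0.9143%
Σ(R_i − R̄_i)(R_m − R̄_m) = 401.9943  ⇒  Cov = 401.9943 / 6 = 66.9991
Σ(R_m − R̄_m)² = 335.8286  ⇒  Var(R_m) = 335.8286 / 6 = 55.9714
β = Cov / Var(R_m) = 66.9991 / 55.9714 = 1.1970
E(R) = R_f + β × MRP = 2.31% + 1.1970 × 8.03% = 11.92%

11.92%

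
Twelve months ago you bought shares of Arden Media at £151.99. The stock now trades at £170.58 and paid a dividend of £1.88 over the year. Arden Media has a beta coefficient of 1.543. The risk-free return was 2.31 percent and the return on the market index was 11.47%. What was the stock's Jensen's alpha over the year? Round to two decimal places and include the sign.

Realised HPR = (P1 + D1 − P0) / P0 = (170.58 + 1.88 − 151.99) / 151.99 = 20.47 / 151.99 = 13.4680%
MRP = 11.47% − 2.31% = 9.16%
CAPM required = R_f + β·MRP = 2.31% + 1.543 × 9.16% = 16.44388%
α = realised − required = 13.4680% − 16.44388% = -2.98%

-2.98%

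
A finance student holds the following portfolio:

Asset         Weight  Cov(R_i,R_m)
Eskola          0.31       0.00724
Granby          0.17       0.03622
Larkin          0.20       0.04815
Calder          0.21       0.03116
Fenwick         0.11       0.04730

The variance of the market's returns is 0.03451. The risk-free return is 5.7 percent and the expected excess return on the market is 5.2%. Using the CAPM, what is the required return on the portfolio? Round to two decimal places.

β_Eskola = 0.00724 / 0.03451 = 0.2098
β_Granby = 0.03622 / 0.03451 = 1.0496
β_Larkin = 0.04815 / 0.03451 = 1.3952
β_Calder = 0.03116 / 0.03451 = 0.9029
β_Fenwick = 0.04730 / 0.03451 = 1.3706
β_P = Σ w_i β_i = 0.31×0.2098 + 0.17×1.0496 + 0.20×1.3952 + 0.21×0.9029 + 0.11×1.3706 = 0.8629
E(R_P) = R_f + β_P × MRP = 5.7% + 0.8629 × 5.2% = 10.19%

10.19%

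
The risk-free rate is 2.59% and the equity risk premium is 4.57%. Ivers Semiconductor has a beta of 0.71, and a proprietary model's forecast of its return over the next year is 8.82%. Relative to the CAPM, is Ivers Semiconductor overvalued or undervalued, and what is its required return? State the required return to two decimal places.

Undervalued; required return 5.83%

Required return = R_f + β·MRP = 2.59% + 0.71 × 4.57% = 5.83%
Forecast 8.82% > required 5.83% → the stock plots above the SML → undervalued.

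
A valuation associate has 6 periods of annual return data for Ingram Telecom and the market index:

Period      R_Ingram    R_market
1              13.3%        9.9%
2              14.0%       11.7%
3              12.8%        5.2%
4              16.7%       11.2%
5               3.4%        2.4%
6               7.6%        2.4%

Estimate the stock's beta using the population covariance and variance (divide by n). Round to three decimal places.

0.981

Mean R_i = (13.3 + 14.0 + 12.8 + 16.7 + 3.4 + 7.6) / 6 = 11.3000%
Mean R_m = (9.9 + 11.7 + 5.2 + 11.2 + 2.4 + 2.4) / 6 = 7.1333%
Σ(R_i − R̄_i)(R_m − R̄_m) = 91.8300  ⇒  Cov = 91.8300 / 6 = 15.3050
Σ(R_m − R̄_m)² = 93.5933  ⇒  Var(R_m) = 93.5933 / 6 = 15.5989
β = Cov / Var(R_m) = 15.3050 / 15.5989 = 0.9812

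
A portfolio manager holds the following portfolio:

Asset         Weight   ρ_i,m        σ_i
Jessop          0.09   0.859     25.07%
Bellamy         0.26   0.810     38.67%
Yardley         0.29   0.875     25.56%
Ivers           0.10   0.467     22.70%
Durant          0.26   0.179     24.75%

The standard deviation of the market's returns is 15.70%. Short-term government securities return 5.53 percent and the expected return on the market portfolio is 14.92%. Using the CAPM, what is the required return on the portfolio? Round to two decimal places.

β_Jessop = 0.859 × 25.07% / 15.70% = 1.3717
β_Bellamy = 0.810 × 38.67% / 15.70% = 1.9951
β_Yardley = 0.875 × 25.56% / 15.70% = 1.4245
β_Ivers = 0.467 × 22.70% / 15.70% = 0.6752
β_Durant = 0.179 × 24.75% / 15.70% = 0.2822
β_P = Σ w_i β_i = 0.09×1.3717 + 0.26×1.9951 + 0.29×1.4245 + 0.10×0.6752 + 0.26×0.2822 = 1.1962
MRP = 14.92% − 5.53% = 9.39%
E(R_P) = R_f + β_P × MRP = 5.53% + 1.1962 × 9.39% = 16.76%

16.76%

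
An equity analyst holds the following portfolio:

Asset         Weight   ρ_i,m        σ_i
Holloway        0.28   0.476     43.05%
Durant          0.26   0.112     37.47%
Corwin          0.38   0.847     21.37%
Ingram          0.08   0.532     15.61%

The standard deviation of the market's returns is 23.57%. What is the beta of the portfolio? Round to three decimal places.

0.610

β_Holloway = 0.476 × 43.05% / 23.57% = 0.8694
β_Durant = 0.112 × 37.47% / 23.57% = 0.1781
β_Corwin = 0.847 × 21.37% / 23.57% = 0.7679
β_Ingram = 0.532 × 15.61% / 23.57% = 0.3523
β_P = Σ w_i β_i = 0.28×0.8694 + 0.26×0.1781 + 0.38×0.7679 + 0.08×0.3523 = 0.6097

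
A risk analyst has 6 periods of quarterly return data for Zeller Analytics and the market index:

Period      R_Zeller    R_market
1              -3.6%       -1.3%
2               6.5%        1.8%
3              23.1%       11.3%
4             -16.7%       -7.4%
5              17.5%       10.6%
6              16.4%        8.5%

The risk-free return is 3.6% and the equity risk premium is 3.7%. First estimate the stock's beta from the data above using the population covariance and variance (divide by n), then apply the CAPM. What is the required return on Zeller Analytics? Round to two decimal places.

Mean R_i = (-3.6 + 6.5 + 23.1 − 16.7 + 17.5 + 16.4) / 6 = 7.2000%
Mean R_m = (-1.3 + 1.8 + 11.3 − 7.4 + 10.6 + 8.5) / 6 = 3.9167%
Σ(R_i − R̄_i)(R_m − R̄_m) = 556.6900  ⇒  Cov = 556.6900 / 6 = 92.7817
Σ(R_m − R̄_m)² = 279.9483  ⇒  Var(R_m) = 279.9483 / 6 = 46.6581
β = Cov / Var(R_m) = 92.7817 / 46.6581 = 1.9885
E(R) = R_f + β × MRP = 3.6% + 1.9885 × 3.7% = 10.96%

10.96%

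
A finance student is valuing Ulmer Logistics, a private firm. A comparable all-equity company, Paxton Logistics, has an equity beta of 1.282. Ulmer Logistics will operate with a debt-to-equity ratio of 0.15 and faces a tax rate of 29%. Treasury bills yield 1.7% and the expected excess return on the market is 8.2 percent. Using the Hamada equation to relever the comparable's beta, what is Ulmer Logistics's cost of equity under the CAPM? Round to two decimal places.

β_L = β_U × [1 + (1 − t)(D/E)] = 1.282 × [1 + (1 − 0.29) × 0.15]
    = 1.282 × [1 + 0.71 × 0.15] = 1.282 × 1.1065 = 1.4185
E(R) = R_f + β_L × MRP = 1.7% + 1.4185 × 8.2% = 13.33%

13.33%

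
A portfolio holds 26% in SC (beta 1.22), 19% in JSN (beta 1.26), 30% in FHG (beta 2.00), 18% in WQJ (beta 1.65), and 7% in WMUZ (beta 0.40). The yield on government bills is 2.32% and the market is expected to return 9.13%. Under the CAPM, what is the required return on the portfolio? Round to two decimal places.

12.41%

β_P = Σ w_i β_i = 0.26×1.22 + 0.19×1.26 + 0.30×2.00 + 0.18×1.65 + 0.07×0.40 = 1.4816
MRP = 9.13% − 2.32% = 6.81%
E(R_P) = R_f + β_P × MRP = 2.32% + 1.4816 × 6.81% = 12.41%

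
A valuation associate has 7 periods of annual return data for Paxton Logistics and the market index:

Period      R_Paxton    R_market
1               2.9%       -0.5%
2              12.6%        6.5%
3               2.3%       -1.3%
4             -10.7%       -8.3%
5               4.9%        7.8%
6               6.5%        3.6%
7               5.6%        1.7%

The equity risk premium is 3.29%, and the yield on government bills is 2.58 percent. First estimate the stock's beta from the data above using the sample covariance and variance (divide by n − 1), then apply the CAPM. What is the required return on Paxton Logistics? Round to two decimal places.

6.39%

Mean R_i = (2.9 + 12.6 + 2.3 − 10.7 + 4.9 + 6.5 + 5.6) / 7 = 3.4429%
Mean R_m = (-0.5 + 6.5 − 1.3 − 8.3 + 7.8 + 3.6 + 1.7) / 7 = 1.3571%
Σ(R_i − R̄_i)(R_m − R̄_m) = 204.7029  ⇒  Cov = 204.7029 / 6 = 34.1172
Σ(R_m − R̄_m)² = 176.8771  ⇒  Var(R_m) = 176.8771 / 6 = 29.4795
β = Cov / Var(R_m) = 34.1172 / 29.4795 = 1.1573
E(R) = R_f + β × MRP = 2.58% + 1.1573 × 3.29% = 6.39%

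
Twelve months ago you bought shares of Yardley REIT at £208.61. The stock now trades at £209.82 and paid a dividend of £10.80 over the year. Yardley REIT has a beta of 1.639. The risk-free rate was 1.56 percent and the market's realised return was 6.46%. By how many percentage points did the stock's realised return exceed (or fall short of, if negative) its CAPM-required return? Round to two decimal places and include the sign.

Realised HPR = (P1 + D1 − P0) / P0 = (209.82 + 10.80 − 208.61) / 208.61 = 12.01 / 208.61 = 5.7572%
MRP = 6.46% − 1.56% = 4.90%
CAPM required = R_f + β·MRP = 1.56% + 1.639 × 4.90% = 9.59110%
α = realised − required = 5.7572% − 9.59110% = -3.83%

-3.83%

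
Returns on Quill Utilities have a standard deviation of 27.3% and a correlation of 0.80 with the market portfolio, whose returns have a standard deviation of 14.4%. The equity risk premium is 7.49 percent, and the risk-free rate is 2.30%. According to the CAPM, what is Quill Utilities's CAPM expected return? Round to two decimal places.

13.66%

β = ρ × σ_i / σ_m = 0.80 × 27.3% / 14.4% = 1.5167
E(R) = 2.30% + 1.5167 × 7.49% = 13.66%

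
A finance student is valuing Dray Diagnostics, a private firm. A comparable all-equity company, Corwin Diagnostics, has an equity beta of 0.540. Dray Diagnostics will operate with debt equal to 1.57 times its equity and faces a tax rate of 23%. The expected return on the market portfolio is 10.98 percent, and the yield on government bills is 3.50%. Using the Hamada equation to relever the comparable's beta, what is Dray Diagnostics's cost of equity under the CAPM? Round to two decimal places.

12.42%

β_L = β_U × [1 + (1 − t)(D/E)] = 0.540 × [1 + (1 − 0.23) × 1.57]
    = 0.540 × [1 + 0.77 × 1.57] = 0.540 × 2.2089 = 1.1928
MRP = 10.98% − 3.50% = 7.48%
E(R) = R_f + β_L × MRP = 3.50% + 1.1928 × 7.48% = 12.42%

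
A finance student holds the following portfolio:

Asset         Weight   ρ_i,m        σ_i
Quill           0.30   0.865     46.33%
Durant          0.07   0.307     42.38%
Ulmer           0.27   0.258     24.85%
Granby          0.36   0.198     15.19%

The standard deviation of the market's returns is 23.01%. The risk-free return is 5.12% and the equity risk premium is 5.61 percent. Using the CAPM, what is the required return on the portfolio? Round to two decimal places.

β_Quill = 0.865 × 46.33% / 23.01% = 1.7417
β_Durant = 0.307 × 42.38% / 23.01% = 0.5654
β_Ulmer = 0.258 × 24.85% / 23.01% = 0.2786
β_Granby = 0.198 × 15.19% / 23.01% = 0.1307
β_P = Σ w_i β_i = 0.30×1.7417 + 0.07×0.5654 + 0.27×0.2786 + 0.36×0.1307 = 0.6844
E(R_P) = R_f + β_P × MRP = 5.12% + 0.6844 × 5.61% = 8.96%

8.96%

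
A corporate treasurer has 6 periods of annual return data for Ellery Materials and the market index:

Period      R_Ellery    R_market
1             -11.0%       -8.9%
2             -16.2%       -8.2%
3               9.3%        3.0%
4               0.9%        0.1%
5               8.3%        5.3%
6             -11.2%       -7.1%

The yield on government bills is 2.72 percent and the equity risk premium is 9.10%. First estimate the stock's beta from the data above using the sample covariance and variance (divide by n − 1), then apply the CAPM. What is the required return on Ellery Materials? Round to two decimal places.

18.32%

Mean R_i = (-11.0 − 16.2 + 9.3 + 0.9 + 8.3 − 11.2) / 6 = -3.3167%
Mean R_m = (-8.9 − 8.2 + 3.0 + 0.1 + 5.3 − 7.1) / 6 = -2.6333%
Σ(R_i − R̄_i)(R_m − R̄_m) = 329.8367  ⇒  Cov = 329.8367 / 5 = 65.9673
Σ(R_m − R̄_m)² = 192.3533  ⇒  Var(R_m) = 192.3533 / 5 = 38.4707
β = Cov / Var(R_m) = 65.9673 / 38.4707 = 1.7147
E(R) = R_f + β × MRP = 2.72% + 1.7147 × 9.10% = 18.32%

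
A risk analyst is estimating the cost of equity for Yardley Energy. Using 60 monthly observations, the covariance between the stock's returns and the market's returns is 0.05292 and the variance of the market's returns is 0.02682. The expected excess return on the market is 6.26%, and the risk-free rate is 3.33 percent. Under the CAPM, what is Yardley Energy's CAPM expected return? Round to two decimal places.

15.68%

β = Cov(R_i, R_m) / Var(R_m) = 0.05292 / 0.02682 = 1.9732
E(R) = R_f + β × MRP = 3.33% + 1.9732 × 6.26% = 15.68%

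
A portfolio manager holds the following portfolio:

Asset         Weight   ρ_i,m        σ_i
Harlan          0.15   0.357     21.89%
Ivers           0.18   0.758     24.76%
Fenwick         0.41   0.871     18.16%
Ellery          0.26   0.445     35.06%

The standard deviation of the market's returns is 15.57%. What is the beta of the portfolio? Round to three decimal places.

β_Harlan = 0.357 × 21.89% / 15.57% = 0.5019
β_Ivers = 0.758 × 24.76% / 15.57% = 1.2054
β_Fenwick = 0.871 × 18.16% / 15.57% = 1.0159
β_Ellery = 0.445 × 35.06% / 15.57% = 1.0020
β_P = Σ w_i β_i = 0.15×0.5019 + 0.18×1.2054 + 0.41×1.0159 + 0.26×1.0020 = 0.9693

0.969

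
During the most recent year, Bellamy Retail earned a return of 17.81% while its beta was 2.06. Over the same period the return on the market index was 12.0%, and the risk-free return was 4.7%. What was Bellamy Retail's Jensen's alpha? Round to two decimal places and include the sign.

Market excess return = 12.0% − 4.7% = 7.30%
CAPM benchmark = R_f + β(R_m − R_f) = 4.7% + 2.06 × 7.3% = 19.7380%
α = actual − benchmark = 17.81% − 19.7380% = -1.93%

-1.93%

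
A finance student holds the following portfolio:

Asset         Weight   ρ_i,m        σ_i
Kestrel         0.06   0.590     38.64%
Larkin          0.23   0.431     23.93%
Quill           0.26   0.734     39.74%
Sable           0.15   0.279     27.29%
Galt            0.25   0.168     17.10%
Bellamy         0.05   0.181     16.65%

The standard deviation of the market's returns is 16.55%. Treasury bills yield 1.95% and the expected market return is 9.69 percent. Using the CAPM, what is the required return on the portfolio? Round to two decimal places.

β_Kestrel = 0.590 × 38.64% / 16.55% = 1.3775
β_Larkin = 0.431 × 23.93% / 16.55% = 0.6232
β_Quill = 0.734 × 39.74% / 16.55% = 1.7625
β_Sable = 0.279 × 27.29% / 16.55% = 0.4601
β_Galt = 0.168 × 17.10% / 16.55% = 0.1736
β_Bellamy = 0.181 × 16.65% / 16.55% = 0.1821
β_P = Σ w_i β_i = 0.06×1.3775 + 0.23×0.6232 + 0.26×1.7625 + 0.15×0.4601 + 0.25×0.1736 + 0.05×0.1821 = 0.8058
MRP = 9.69% − 1.95% = 7.74%
E(R_P) = R_f + β_P × MRP = 1.95% + 0.8058 × 7.74% = 8.19%

8.19%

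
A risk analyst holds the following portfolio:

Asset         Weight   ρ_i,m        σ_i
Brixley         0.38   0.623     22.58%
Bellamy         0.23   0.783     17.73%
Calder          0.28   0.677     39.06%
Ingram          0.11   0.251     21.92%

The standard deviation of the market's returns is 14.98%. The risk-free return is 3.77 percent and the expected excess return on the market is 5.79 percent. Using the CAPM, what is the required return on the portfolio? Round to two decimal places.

10.17%

β_Brixley = 0.623 × 22.58% / 14.98% = 0.9391
β_Bellamy = 0.783 × 17.73% / 14.98% = 0.9267
β_Calder = 0.677 × 39.06% / 14.98% = 1.7653
β_Ingram = 0.251 × 21.92% / 14.98% = 0.3673
β_P = Σ w_i β_i = 0.38×0.9391 + 0.23×0.9267 + 0.28×1.7653 + 0.11×0.3673 = 1.1047
E(R_P) = R_f + β_P × MRP = 3.77% + 1.1047 × 5.79% = 10.17%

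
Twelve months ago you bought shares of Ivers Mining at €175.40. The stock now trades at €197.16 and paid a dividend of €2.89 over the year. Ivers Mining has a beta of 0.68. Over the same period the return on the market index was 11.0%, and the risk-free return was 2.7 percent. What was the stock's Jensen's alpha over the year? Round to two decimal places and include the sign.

Realised HPR = (P1 + D1 − P0) / P0 = (197.16 + 2.89 − 175.40) / 175.40 = 24.65 / 175.40 = 14.0536%
MRP = 11.0% − 2.7% = 8.30%
CAPM required = R_f + β·MRP = 2.7% + 0.68 × 8.3% = 8.3440%
α = realised − required = 14.0536% − 8.3440% = +5.71%

+5.71%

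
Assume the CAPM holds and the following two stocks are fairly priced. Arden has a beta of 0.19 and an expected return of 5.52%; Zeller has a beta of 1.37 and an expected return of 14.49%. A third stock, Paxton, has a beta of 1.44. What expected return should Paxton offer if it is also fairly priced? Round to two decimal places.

MRP (SML slope) = (14.49% − 5.52%) / (1.37 − 0.19) = 8.97% / 1.18 = 7.6017%
R_f (intercept) = 5.52% − 0.19 × 7.6017% = 4.0757%
E(R_Paxton) = R_f + β × MRP = 4.0757% + 1.44 × 7.6017% = 15.02%

15.02%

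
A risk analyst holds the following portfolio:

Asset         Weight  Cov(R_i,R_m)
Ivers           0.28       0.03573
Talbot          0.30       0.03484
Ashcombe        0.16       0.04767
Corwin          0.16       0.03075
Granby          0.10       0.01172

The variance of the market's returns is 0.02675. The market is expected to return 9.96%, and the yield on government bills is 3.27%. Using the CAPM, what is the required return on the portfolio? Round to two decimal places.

11.82%

β_Ivers = 0.03573 / 0.02675 = 1.3357
β_Talbot = 0.03484 / 0.02675 = 1.3024
β_Ashcombe = 0.04767 / 0.02675 = 1.7821
β_Corwin = 0.03075 / 0.02675 = 1.1495
β_Granby = 0.01172 / 0.02675 = 0.4381
β_P = Σ w_i β_i = 0.28×1.3357 + 0.30×1.3024 + 0.16×1.7821 + 0.16×1.1495 + 0.10×0.4381 = 1.2776
MRP = 9.96% − 3.27% = 6.69%
E(R_P) = R_f + β_P × MRP = 3.27% + 1.2776 × 6.69% = 11.82%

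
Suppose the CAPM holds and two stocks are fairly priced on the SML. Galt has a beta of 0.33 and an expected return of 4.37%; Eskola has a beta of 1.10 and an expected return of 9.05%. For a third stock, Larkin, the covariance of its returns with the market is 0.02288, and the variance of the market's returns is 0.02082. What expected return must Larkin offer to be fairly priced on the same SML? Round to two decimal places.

MRP = (9.05% − 4.37%) / (1.10 − 0.33) = 6.0779%
R_f = 4.37% − 0.33 × 6.0779% = 2.3643%
β_Larkin = Cov / Var(R_m) = 0.02288 / 0.02082 = 1.0989
E(R_Larkin) = R_f + β × MRP = 2.3643% + 1.0989 × 6.0779% = 9.04%

9.04%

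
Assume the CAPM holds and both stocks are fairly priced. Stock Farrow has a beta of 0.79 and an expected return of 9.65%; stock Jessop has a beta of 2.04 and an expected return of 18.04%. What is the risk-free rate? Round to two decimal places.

Both satisfy E(R) = R_f + β·MRP, so the slope of the SML is
MRP = (18.04% − 9.65%) / (2.04 − 0.79) = 8.39% / 1.25 = 6.7120%
R_f = E(R_Farrow) − β_Farrow·MRP = 9.65% − 0.79 × 6.7120% = 4.3475%

4.35%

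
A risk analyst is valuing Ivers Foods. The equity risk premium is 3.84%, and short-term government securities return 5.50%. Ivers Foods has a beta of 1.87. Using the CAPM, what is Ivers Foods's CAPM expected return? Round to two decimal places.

12.68%

E(R) = R_f + β × MRP = 5.50% + 1.87 × 3.84% = 12.68%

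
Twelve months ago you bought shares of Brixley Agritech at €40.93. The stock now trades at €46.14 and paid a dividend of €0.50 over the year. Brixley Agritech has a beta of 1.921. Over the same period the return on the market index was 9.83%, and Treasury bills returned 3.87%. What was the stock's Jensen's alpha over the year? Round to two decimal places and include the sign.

Realised HPR = (P1 + D1 − P0) / P0 = (46.14 + 0.50 − 40.93) / 40.93 = 5.71 / 40.93 = 13.9506%
MRP = 9.83% − 3.87% = 5.96%
CAPM required = R_f + β·MRP = 3.87% + 1.921 × 5.96% = 15.31916%
α = realised − required = 13.9506% − 15.31916% = -1.37%

-1.37%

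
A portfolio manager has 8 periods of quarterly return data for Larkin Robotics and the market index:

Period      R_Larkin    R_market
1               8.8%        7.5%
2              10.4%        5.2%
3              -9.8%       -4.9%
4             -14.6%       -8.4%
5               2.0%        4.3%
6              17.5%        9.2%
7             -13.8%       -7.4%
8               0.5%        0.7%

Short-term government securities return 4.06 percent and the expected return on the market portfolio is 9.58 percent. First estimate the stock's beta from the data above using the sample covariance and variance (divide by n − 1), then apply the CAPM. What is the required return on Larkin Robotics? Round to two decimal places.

13.42%

Mean R_i = (8.8 + 10.4 − 9.8 − 14.6 + 2.0 + 17.5 − 13.8 + 0.5) / 8 = 0.1250%
Mean R_m = (7.5 + 5.2 − 4.9 − 8.4 + 4.3 + 9.2 − 7.4 + 0.7) / 8 = 0.7750%
Σ(R_i − R̄_i)(R_m − R̄_m) = 562.0350  ⇒  Cov = 562.0350 / 7 = 80.2907
Σ(R_m − R̄_m)² = 331.4350  ⇒  Var(R_m) = 331.4350 / 7 = 47.3479
β = Cov / Var(R_m) = 80.2907 / 47.3479 = 1.6958
MRP = 9.58% − 4.06% = 5.52%
E(R) = R_f + β × MRP = 4.06% + 1.6958 × 5.52% = 13.42%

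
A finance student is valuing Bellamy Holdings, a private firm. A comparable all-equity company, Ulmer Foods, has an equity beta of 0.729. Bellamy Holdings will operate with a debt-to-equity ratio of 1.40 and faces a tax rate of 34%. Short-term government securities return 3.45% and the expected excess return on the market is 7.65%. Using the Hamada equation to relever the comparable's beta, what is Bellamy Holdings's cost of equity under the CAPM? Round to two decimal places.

β_L = β_U × [1 + (1 − t)(D/E)] = 0.729 × [1 + (1 − 0.34) × 1.40]
    = 0.729 × [1 + 0.66 × 1.40] = 0.729 × 1.9240 = 1.4026
E(R) = R_f + β_L × MRP = 3.45% + 1.4026 × 7.65% = 14.18%

14.18%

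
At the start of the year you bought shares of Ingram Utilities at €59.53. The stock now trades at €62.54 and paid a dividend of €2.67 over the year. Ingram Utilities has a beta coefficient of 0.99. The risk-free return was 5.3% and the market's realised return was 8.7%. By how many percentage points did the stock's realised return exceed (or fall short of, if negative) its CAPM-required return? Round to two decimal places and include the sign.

+0.88%

Realised HPR = (P1 + D1 − P0) / P0 = (62.54 + 2.67 − 59.53) / 59.53 = 5.68 / 59.53 = 9.5414%
MRP = 8.7% − 5.3% = 3.40%
CAPM required = R_f + β·MRP = 5.3% + 0.99 × 3.4% = 8.6660%
α = realised − required = 9.5414% − 8.6660% = +0.88%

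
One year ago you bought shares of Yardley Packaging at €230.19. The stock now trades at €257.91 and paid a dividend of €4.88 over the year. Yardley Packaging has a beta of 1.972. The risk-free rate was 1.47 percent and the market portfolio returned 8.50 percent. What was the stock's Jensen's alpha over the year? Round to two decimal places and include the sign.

-1.17%

Realised HPR = (P1 + D1 − P0) / P0 = (257.91 + 4.88 − 230.19) / 230.19 = 32.60 / 230.19 = 14.1622%
MRP = 8.50% − 1.47% = 7.03%
CAPM required = R_f + β·MRP = 1.47% + 1.972 × 7.03% = 15.33316%
α = realised − required = 14.1622% − 15.33316% = -1.17%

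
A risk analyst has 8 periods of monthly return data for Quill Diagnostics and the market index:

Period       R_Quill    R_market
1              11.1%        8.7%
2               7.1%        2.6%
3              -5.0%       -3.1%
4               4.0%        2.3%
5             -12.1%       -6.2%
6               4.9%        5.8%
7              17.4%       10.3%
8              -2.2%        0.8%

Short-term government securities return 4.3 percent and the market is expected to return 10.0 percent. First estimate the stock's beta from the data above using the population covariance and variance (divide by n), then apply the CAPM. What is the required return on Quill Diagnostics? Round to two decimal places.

13.47%

Mean R_i = (11.1 + 7.1 − 5.0 + 4.0 − 12.1 + 4.9 + 17.4 − 2.2) / 8 = 3.1500%
Mean R_m = (8.7 + 2.6 − 3.1 + 2.3 − 6.2 + 5.8 + 10.3 + 0.8) / 8 = 2.6500%
Σ(R_i − R̄_i)(R_m − R̄_m) = 353.8500  ⇒  Cov = 353.8500 / 8 = 44.2313
Σ(R_m − R̄_m)² = 219.9800  ⇒  Var(R_m) = 219.9800 / 8 = 27.4975
β = Cov / Var(R_m) = 44.2313 / 27.4975 = 1.6086
MRP = 10.0% − 4.3% = 5.70%
E(R) = R_f + β × MRP = 4.3% + 1.6086 × 5.7% = 13.47%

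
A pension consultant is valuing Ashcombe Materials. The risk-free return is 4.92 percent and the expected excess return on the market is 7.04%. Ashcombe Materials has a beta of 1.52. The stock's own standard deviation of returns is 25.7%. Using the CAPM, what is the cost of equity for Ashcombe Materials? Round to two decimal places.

E(R) = R_f + β × MRP = 4.92% + 1.52 × 7.04% = 15.62%

15.62%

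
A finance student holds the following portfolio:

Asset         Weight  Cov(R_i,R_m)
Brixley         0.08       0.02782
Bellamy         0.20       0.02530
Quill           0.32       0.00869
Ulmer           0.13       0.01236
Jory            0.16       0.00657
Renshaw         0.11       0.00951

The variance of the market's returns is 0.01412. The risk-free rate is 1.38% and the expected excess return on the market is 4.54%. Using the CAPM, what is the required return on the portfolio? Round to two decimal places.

5.81%

β_Brixley = 0.02782 / 0.01412 = 1.9703
β_Bellamy = 0.02530 / 0.01412 = 1.7918
β_Quill = 0.00869 / 0.01412 = 0.6154
β_Ulmer = 0.01236 / 0.01412 = 0.8754
β_Jory = 0.00657 / 0.01412 = 0.4653
β_Renshaw = 0.00951 / 0.01412 = 0.6735
β_P = Σ w_i β_i = 0.08×1.9703 + 0.20×1.7918 + 0.32×0.6154 + 0.13×0.8754 + 0.16×0.4653 + 0.11×0.6735 = 0.9752
E(R_P) = R_f + β_P × MRP = 1.38% + 0.9752 × 4.54% = 5.81%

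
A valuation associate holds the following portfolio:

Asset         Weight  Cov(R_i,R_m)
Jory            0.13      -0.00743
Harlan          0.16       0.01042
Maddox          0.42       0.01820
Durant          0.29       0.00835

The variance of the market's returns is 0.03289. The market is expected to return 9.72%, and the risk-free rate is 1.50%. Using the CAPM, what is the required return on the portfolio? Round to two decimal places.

4.19%

β_Jory = -0.00743 / 0.03289 = -0.2259
β_Harlan = 0.01042 / 0.03289 = 0.3168
β_Maddox = 0.01820 / 0.03289 = 0.5534
β_Durant = 0.00835 / 0.03289 = 0.2539
β_P = Σ w_i β_i = 0.13×-0.2259 + 0.16×0.3168 + 0.42×0.5534 + 0.29×0.2539 = 0.3274
MRP = 9.72% − 1.50% = 8.22%
E(R_P) = R_f + β_P × MRP = 1.50% + 0.3274 × 8.22% = 4.19%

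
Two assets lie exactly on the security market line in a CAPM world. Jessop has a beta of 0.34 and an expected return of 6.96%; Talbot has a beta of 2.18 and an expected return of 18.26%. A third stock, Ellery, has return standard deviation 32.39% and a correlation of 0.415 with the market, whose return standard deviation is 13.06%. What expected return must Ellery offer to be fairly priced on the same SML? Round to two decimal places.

11.19%

MRP = (18.26% − 6.96%) / (2.18 − 0.34) = 6.1413%
R_f = 6.96% − 0.34 × 6.1413% = 4.8720%
β_Ellery = ρ·σ_i/σ_m = 0.415 × 32.39 / 13.06 = 1.0292
E(R_Ellery) = R_f + β × MRP = 4.8720% + 1.0292 × 6.1413% = 11.19%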